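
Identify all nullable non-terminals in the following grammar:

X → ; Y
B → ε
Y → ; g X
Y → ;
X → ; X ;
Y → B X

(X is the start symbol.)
{ 'B' }

A non-terminal is nullable if it can derive ε (the empty string): either it has an ε-production, or it has a production whose right-hand side consists entirely of nullable non-terminals.

ε-productions: B → ε
So B is immediately nullable.
No further non-terminal can be added: every production for the remaining non-terminals contains a terminal or a non-nullable non-terminal.
Nullable = { 'B' }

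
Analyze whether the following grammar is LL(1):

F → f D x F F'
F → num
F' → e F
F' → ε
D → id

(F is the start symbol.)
A grammar is LL(1) if for each non-terminal N with multiple productions, the predict sets of those productions are pairwise disjoint, where PREDICT(N → α) = (FIRST(α) \ {ε}) ∪ (FOLLOW(N) if α ⇒* ε).

Relevant sets:
  FOLLOW(F') = { $, 'e' }

For F:
  PREDICT(F → f D x F F') = { 'f' }
  PREDICT(F → num) = { 'num' }
For F':
  PREDICT(F' → e F) = { 'e' }
  PREDICT(F' → ε) = { $, 'e' }
D has a single production, so nothing to check there.

Conflict found: Predict set conflict for F': { 'e' }
The grammar is NOT LL(1).

Answer: No. Predict set conflict for F': { 'e' }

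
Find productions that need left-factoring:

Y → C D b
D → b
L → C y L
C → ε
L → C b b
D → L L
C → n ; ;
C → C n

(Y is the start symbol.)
Yes, L has productions with common prefix 'C'

Left-factoring is needed when two productions for the same non-terminal
share a common prefix on the right-hand side.

Productions for D:
  D → b
  D → L L
Productions for L:
  L → C y L
  L → C b b
Productions for C:
  C → ε
  C → n ; ;
  C → C n

Found common prefix 'C' in productions for L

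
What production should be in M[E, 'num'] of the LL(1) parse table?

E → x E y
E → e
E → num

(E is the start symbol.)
E → num

To find M[E, 'num'], we find productions for E where 'num' is in the predict set (PREDICT(N → α) = (FIRST(α) \ {ε}) ∪ (FOLLOW(N) if α ⇒* ε)).

E → x E y: PREDICT = { 'x' }
E → e: PREDICT = { 'e' }
E → num: PREDICT = { 'num' }
  'num' is in predict set, so this production goes in M[E, 'num']

M[E, 'num'] = E → num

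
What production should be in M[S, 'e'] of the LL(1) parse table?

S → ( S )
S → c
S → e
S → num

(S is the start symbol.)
S → e

To find M[S, 'e'], we find productions for S where 'e' is in the predict set (PREDICT(N → α) = (FIRST(α) \ {ε}) ∪ (FOLLOW(N) if α ⇒* ε)).

S → ( S ): PREDICT = { '(' }
S → c: PREDICT = { 'c' }
S → e: PREDICT = { 'e' }
  'e' is in predict set, so this production goes in M[S, 'e']
S → num: PREDICT = { 'num' }

M[S, 'e'] = S → e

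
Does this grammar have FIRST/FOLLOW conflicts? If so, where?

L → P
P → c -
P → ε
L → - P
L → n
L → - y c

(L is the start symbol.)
No FIRST/FOLLOW conflicts.

Nullable non-terminals: L, P.
FIRST sets used below: FIRST(P) = { 'c', ε }

L: nullable alternative(s) L → P; FOLLOW(L) = { $ }
  L → P: FIRST \ {ε} = { 'c' } — this is the only nullable alternative, skip
  L → - P: FIRST \ {ε} = { '-' } — disjoint from FOLLOW(L)
  L → n: FIRST \ {ε} = { 'n' } — disjoint from FOLLOW(L)
  L → - y c: FIRST \ {ε} = { '-' } — disjoint from FOLLOW(L)

P: nullable alternative(s) P → ε; FOLLOW(P) = { $ }
  P → c -: FIRST \ {ε} = { 'c' } — disjoint from FOLLOW(P)
  P → ε: FIRST \ {ε} = { } — this is the only nullable alternative, skip

No FIRST/FOLLOW conflicts found.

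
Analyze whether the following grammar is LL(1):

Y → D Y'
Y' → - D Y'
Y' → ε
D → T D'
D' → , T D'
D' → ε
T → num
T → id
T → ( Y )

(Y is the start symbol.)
Yes, the grammar is LL(1).

A grammar is LL(1) if for each non-terminal N with multiple productions, the predict sets of those productions are pairwise disjoint, where PREDICT(N → α) = (FIRST(α) \ {ε}) ∪ (FOLLOW(N) if α ⇒* ε).

Relevant sets:
  FOLLOW(Y') = { $, ')' }
  FOLLOW(D') = { $, ')', '-' }

For Y':
  PREDICT(Y' → '-' D Y') = { '-' }
  PREDICT(Y' → ε) = { $, ')' }
For D':
  PREDICT(D' → ',' T D') = { ',' }
  PREDICT(D' → ε) = { $, ')', '-' }
For T:
  PREDICT(T → num) = { 'num' }
  PREDICT(T → id) = { 'id' }
  PREDICT(T → '(' Y ')') = { '(' }
Y, D have a single production, so nothing to check there.

All predict sets are disjoint. The grammar IS LL(1).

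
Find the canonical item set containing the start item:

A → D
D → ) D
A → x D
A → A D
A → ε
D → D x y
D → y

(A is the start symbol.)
First, augment the grammar with A' → A
I₀ = CLOSURE({ [A' → . A] }):
  [A' → . A] has the dot before A: add [A → . D], [A → . x D], [A → . A D], [A → .]
  [A → . D] has the dot before D: add [D → . ) D], [D → . D x y], [D → . y]
No further items can be added.

I₀ = { [A → . A D], [A → . D], [A → . x D], [A → .], [A' → . A], [D → . ) D], [D → . D x y], [D → . y] }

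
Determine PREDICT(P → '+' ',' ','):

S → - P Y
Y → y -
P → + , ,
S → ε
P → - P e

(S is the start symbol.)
{ '+' }

PREDICT(P → '+' ',' ',') = (FIRST(RHS) \ {ε}) ∪ (FOLLOW(P) if ε ∈ FIRST(RHS), i.e. RHS ⇒* ε)
FIRST('+' ',' ',') = { '+' }
ε ∉ FIRST('+' ',' ','), so FOLLOW(P) is not added.
PREDICT(P → '+' ',' ',') = { '+' }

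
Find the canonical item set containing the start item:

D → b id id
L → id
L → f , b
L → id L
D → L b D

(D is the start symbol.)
{ [D → . L b D], [D → . b id id], [D' → . D], [L → . f , b], [L → . id L], [L → . id] }

First, augment the grammar with D' → D
I₀ = CLOSURE({ [D' → . D] }):
  [D' → . D] has the dot before D: add [D → . b id id], [D → . L b D]
  [D → . L b D] has the dot before L: add [L → . id], [L → . f , b], [L → . id L]
No further items can be added.

I₀ = { [D → . L b D], [D → . b id id], [D' → . D], [L → . f , b], [L → . id L], [L → . id] }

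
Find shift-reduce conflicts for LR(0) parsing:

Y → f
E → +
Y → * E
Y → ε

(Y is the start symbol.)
Yes — I0: [Y → .] vs [Y → . * E]

A shift-reduce conflict occurs when an LR(0) state has both:
  - a complete (reduce) item [A → α .] (dot at the end), and
  - a shift item [B → β . c γ] (dot before a terminal).

Augment with Y' → Y and build the canonical LR(0) collection (I0 = CLOSURE({[Y' → . Y]}), then GOTO on every symbol after a dot until no new states appear). It has 6 states:
  I0: { [Y → . * E], [Y → . f], [Y → .], [Y' → . Y] }  — shift, reduce
  I1: { [E → . +], [Y → * . E] }  — shift
  I2: { [Y' → Y .] }  — accept
  I3: { [Y → f .] }  — reduce
  I4: { [E → + .] }  — reduce
  I5: { [Y → * E .] }  — reduce

I0 contains reduce item [Y → .] and shift items [Y → . * E], [Y → . f] — shift-reduce conflict.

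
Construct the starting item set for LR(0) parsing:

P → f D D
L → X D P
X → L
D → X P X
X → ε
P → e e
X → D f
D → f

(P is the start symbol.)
First, augment the grammar with P' → P
I₀ = CLOSURE({ [P' → . P] }):
  [P' → . P] has the dot before P: add [P → . f D D], [P → . e e]
No further items can be added.

I₀ = { [P → . e e], [P → . f D D], [P' → . P] }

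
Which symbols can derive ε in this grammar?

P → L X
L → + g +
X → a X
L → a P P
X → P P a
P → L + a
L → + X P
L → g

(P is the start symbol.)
None

A non-terminal is nullable if it can derive ε (the empty string): either it has an ε-production, or it has a production whose right-hand side consists entirely of nullable non-terminals.

There are no ε-productions, so no non-terminal can derive ε.
No non-terminals are nullable.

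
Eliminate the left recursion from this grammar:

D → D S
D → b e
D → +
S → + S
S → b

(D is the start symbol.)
D is directly left-recursive. The standard transformation for
  A → A α₁ | ... | A α_m | β₁ | ... | β_n
is
  A  → β₁ A' | ... | β_n A'
  A' → α₁ A' | ... | α_m A' | ε

D → b e becomes D → b e D'
D → + becomes D → + D'
D → D S becomes D' → S D'
Add D' → ε

Productions for other non-terminals are unchanged:
  S → + S
  S → b

Resulting grammar:
D → b e D'
D → + D'
D' → S D'
D' → ε
S → + S
S → b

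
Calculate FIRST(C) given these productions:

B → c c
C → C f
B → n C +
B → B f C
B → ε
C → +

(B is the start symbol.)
{ '+' }

To compute FIRST(C), examine every production with C on the left-hand side, reading each right-hand side left to right until a non-nullable symbol is reached.

From C → C f:
  - C is the symbol being defined: contributes nothing new
    C is not nullable, so stop
From C → +:
  - '+' is a terminal: add '+' and stop

Collecting: FIRST(C) = { '+' }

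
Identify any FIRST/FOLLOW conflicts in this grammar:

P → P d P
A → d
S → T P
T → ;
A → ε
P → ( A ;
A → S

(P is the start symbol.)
A FIRST/FOLLOW conflict occurs when a non-terminal N has a nullable alternative N → β (β ⇒* ε) and another alternative N → α with FIRST(α) ∩ FOLLOW(N) ≠ ∅: on such a lookahead the parser cannot decide between expanding α and letting N vanish via β.

Nullable non-terminals: A.
FIRST sets used below: FIRST(S) = { ';' }

A: nullable alternative(s) A → ε; FOLLOW(A) = { ';' }
  A → d: FIRST \ {ε} = { 'd' } — disjoint from FOLLOW(A)
  A → ε: FIRST \ {ε} = { } — this is the only nullable alternative, skip
  A → S: FIRST \ {ε} = { ';' } — overlaps FOLLOW(A) on { ';' }: CONFLICT

P, S, T have no nullable alternative, so no FIRST/FOLLOW check is needed there.

So the grammar has 1 FIRST/FOLLOW conflict (marked CONFLICT above).

Answer: Yes. A → S with FOLLOW(A) on { ';' }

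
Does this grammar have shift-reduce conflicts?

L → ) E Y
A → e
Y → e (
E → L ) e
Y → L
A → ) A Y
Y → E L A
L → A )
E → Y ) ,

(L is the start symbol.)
Yes — I8: [Y → L .] vs [E → L . ) e]; I10: [A → e .] vs [Y → e . (]; I17: [Y → L .] vs [A → . ) A Y]; I18: [L → ) E Y .] vs [E → Y . ) ,]; I24: [A → ) A Y .] vs [E → Y . ) ,]; I26: [L → A ) .] vs [A → . ) A Y]

Augment with L' → L and build the canonical LR(0) collection (I0 = CLOSURE({[L' → . L]}), then GOTO on every symbol after a dot until no new states appear). It has 27 states:
  I0: { [A → . ) A Y], [A → . e], [L → . ) E Y], [L → . A )], [L' → . L] }  — shift
  I1: { [A → ) . A Y], [A → . ) A Y], [A → . e], [E → . L ) e], [E → . Y ) ,], [L → ) . E Y], [L → . ) E Y], [L → . A )], [Y → . E L A], [Y → . L], [Y → . e (] }  — shift
  I2: { [L → A . )] }  — shift
  I3: { [L' → L .] }  — accept
  I4: { [A → e .] }  — reduce
  I5: { [L → A ) .] }  — reduce
  I6: { [A → ) A . Y], [A → . ) A Y], [A → . e], [E → . L ) e], [E → . Y ) ,], [L → . ) E Y], [L → . A )], [L → A . )], [Y → . E L A], [Y → . L], [Y → . e (] }  — shift
  I7: { [A → . ) A Y], [A → . e], [E → . L ) e], [E → . Y ) ,], [L → ) E . Y], [L → . ) E Y], [L → . A )], [Y → . E L A], [Y → . L], [Y → . e (], [Y → E . L A] }  — shift
  I8: { [E → L . ) e], [Y → L .] }  — shift, reduce
  I9: { [E → Y . ) ,] }  — shift
  I10: { [A → e .], [Y → e . (] }  — shift, reduce
  I11: { [Y → e ( .] }  — reduce
  I12: { [E → Y ) . ,] }  — shift
  I13: { [E → Y ) , .] }  — reduce
  I14: { [E → L ) . e] }  — shift
  I15: { [E → L ) e .] }  — reduce
  I16: { [A → . ) A Y], [A → . e], [L → . ) E Y], [L → . A )], [Y → E . L A] }  — shift
  I17: { [A → . ) A Y], [A → . e], [E → L . ) e], [Y → E L . A], [Y → L .] }  — shift, reduce
  I18: { [E → Y . ) ,], [L → ) E Y .] }  — shift, reduce
  I19: { [A → ) . A Y], [A → . ) A Y], [A → . e], [E → L ) . e] }  — shift
  I20: { [Y → E L A .] }  — reduce
  I21: { [A → ) . A Y], [A → . ) A Y], [A → . e] }  — shift
  I22: { [A → ) A . Y], [A → . ) A Y], [A → . e], [E → . L ) e], [E → . Y ) ,], [L → . ) E Y], [L → . A )], [Y → . E L A], [Y → . L], [Y → . e (] }  — shift
  I23: { [A → e .], [E → L ) e .] }  — 2 reduces
  I24: { [A → ) A Y .], [E → Y . ) ,] }  — shift, reduce
  I25: { [A → . ) A Y], [A → . e], [Y → E L . A] }  — shift
  I26: { [A → ) . A Y], [A → . ) A Y], [A → . e], [E → . L ) e], [E → . Y ) ,], [L → ) . E Y], [L → . ) E Y], [L → . A )], [L → A ) .], [Y → . E L A], [Y → . L], [Y → . e (] }  — shift, reduce

I8 contains reduce item [Y → L .] and shift item [E → L . ) e] — shift-reduce conflict.
I10 contains reduce item [A → e .] and shift item [Y → e . (] — shift-reduce conflict.
I17 contains reduce item [Y → L .] and shift items [A → . ) A Y], [A → . e], [E → L . ) e] — shift-reduce conflict.
I18 contains reduce item [L → ) E Y .] and shift item [E → Y . ) ,] — shift-reduce conflict.
I24 contains reduce item [A → ) A Y .] and shift item [E → Y . ) ,] — shift-reduce conflict.
I26 contains reduce item [L → A ) .] and shift items [A → . ) A Y], [A → . e], [L → . ) E Y], [Y → . e (] — shift-reduce conflict.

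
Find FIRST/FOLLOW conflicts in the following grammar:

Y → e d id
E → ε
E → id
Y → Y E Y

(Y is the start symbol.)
A FIRST/FOLLOW conflict occurs when a non-terminal N has a nullable alternative N → β (β ⇒* ε) and another alternative N → α with FIRST(α) ∩ FOLLOW(N) ≠ ∅: on such a lookahead the parser cannot decide between expanding α and letting N vanish via β.

Nullable non-terminals: E.

E: nullable alternative(s) E → ε; FOLLOW(E) = { 'e' }
  E → ε: FIRST \ {ε} = { } — this is the only nullable alternative, skip
  E → id: FIRST \ {ε} = { 'id' } — disjoint from FOLLOW(E)

Y has no nullable alternative, so no FIRST/FOLLOW check is needed there.

No FIRST/FOLLOW conflicts found.

Answer: No FIRST/FOLLOW conflicts.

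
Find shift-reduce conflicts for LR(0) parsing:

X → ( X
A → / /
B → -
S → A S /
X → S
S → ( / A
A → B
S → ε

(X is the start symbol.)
Yes — I0: [S → .] vs [A → . / /]; I1: [S → .] vs [A → . / /]; I4: [S → .] vs [A → . / /]; I16: [A → / / .] vs [A → / . /]

A shift-reduce conflict occurs when an LR(0) state has both:
  - a complete (reduce) item [A → α .] (dot at the end), and
  - a shift item [B → β . c γ] (dot before a terminal).

Augment with X' → X and build the canonical LR(0) collection (I0 = CLOSURE({[X' → . X]}), then GOTO on every symbol after a dot until no new states appear). It has 17 states:
  I0: { [A → . / /], [A → . B], [B → . -], [S → . ( / A], [S → . A S /], [S → .], [X → . ( X], [X → . S], [X' → . X] }  — shift, reduce
  I1: { [A → . / /], [A → . B], [B → . -], [S → ( . / A], [S → . ( / A], [S → . A S /], [S → .], [X → ( . X], [X → . ( X], [X → . S] }  — shift, reduce
  I2: { [B → - .] }  — reduce
  I3: { [A → / . /] }  — shift
  I4: { [A → . / /], [A → . B], [B → . -], [S → . ( / A], [S → . A S /], [S → .], [S → A . S /] }  — shift, reduce
  I5: { [A → B .] }  — reduce
  I6: { [X → S .] }  — reduce
  I7: { [X' → X .] }  — accept
  I8: { [S → ( . / A] }  — shift
  I9: { [S → A S . /] }  — shift
  I10: { [S → A S / .] }  — reduce
  I11: { [A → . / /], [A → . B], [B → . -], [S → ( / . A] }  — shift
  I12: { [S → ( / A .] }  — reduce
  I13: { [A → / / .] }  — reduce
  I14: { [A → . / /], [A → . B], [A → / . /], [B → . -], [S → ( / . A] }  — shift
  I15: { [X → ( X .] }  — reduce
  I16: { [A → / . /], [A → / / .] }  — shift, reduce

I0 contains reduce item [S → .] and shift items [A → . / /], [B → . -], [S → . ( / A], [X → . ( X] — shift-reduce conflict.
I1 contains reduce item [S → .] and shift items [A → . / /], [B → . -], [S → . ( / A], [S → ( . / A], [X → . ( X] — shift-reduce conflict.
I4 contains reduce item [S → .] and shift items [A → . / /], [B → . -], [S → . ( / A] — shift-reduce conflict.
I16 contains reduce item [A → / / .] and shift item [A → / . /] — shift-reduce conflict.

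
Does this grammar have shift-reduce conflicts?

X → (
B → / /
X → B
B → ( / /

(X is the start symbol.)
A shift-reduce conflict occurs when an LR(0) state has both:
  - a complete (reduce) item [A → α .] (dot at the end), and
  - a shift item [B → β . c γ] (dot before a terminal).

Augment with X' → X and build the canonical LR(0) collection (I0 = CLOSURE({[X' → . X]}), then GOTO on every symbol after a dot until no new states appear). It has 8 states:
  I0: { [B → . ( / /], [B → . / /], [X → . (], [X → . B], [X' → . X] }  — shift
  I1: { [B → ( . / /], [X → ( .] }  — shift, reduce
  I2: { [B → / . /] }  — shift
  I3: { [X → B .] }  — reduce
  I4: { [X' → X .] }  — accept
  I5: { [B → / / .] }  — reduce
  I6: { [B → ( / . /] }  — shift
  I7: { [B → ( / / .] }  — reduce

I1 contains reduce item [X → ( .] and shift item [B → ( . / /] — shift-reduce conflict.

Answer: Yes — I1: [X → ( .] vs [B → ( . / /]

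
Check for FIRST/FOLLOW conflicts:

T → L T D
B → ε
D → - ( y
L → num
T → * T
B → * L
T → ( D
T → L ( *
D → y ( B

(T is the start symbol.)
No FIRST/FOLLOW conflicts.

Nullable non-terminals: B.

B: nullable alternative(s) B → ε; FOLLOW(B) = { $, '-', 'y' }
  B → ε: FIRST \ {ε} = { } — this is the only nullable alternative, skip
  B → * L: FIRST \ {ε} = { '*' } — disjoint from FOLLOW(B)

D, L, T have no nullable alternative, so no FIRST/FOLLOW check is needed there.

No FIRST/FOLLOW conflicts found.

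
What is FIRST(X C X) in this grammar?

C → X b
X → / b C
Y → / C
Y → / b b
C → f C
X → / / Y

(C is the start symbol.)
{ '/' }

FIRST sets of the non-terminals involved (from the grammar, by fixed-point iteration):
  FIRST(X) = { '/' }

To compute FIRST(X C X), process the symbols left to right:
Symbol X is a non-terminal. Add FIRST(X) \ {ε} = { '/' }
X is not nullable (ε ∉ FIRST(X)), so stop here.
FIRST(X C X) = { '/' }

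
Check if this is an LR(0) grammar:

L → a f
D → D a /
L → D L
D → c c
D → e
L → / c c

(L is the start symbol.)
Yes, the grammar is LR(0)

A grammar is LR(0) if no state in the canonical LR(0) collection has:
  - both a shift item (dot before a terminal) and a complete item (shift-reduce conflict), or
  - two or more complete items (reduce-reduce conflict; the accept item [L' → L .] counts as a complete item here).

Augment with L' → L and build the canonical LR(0) collection (I0 = CLOSURE({[L' → . L]}), then GOTO on every symbol after a dot until no new states appear). It has 14 states:
  I0: { [D → . D a /], [D → . c c], [D → . e], [L → . / c c], [L → . D L], [L → . a f], [L' → . L] }  — shift
  I1: { [L → / . c c] }  — shift
  I2: { [D → . D a /], [D → . c c], [D → . e], [D → D . a /], [L → . / c c], [L → . D L], [L → . a f], [L → D . L] }  — shift
  I3: { [L' → L .] }  — accept
  I4: { [L → a . f] }  — shift
  I5: { [D → c . c] }  — shift
  I6: { [D → e .] }  — reduce
  I7: { [D → c c .] }  — reduce
  I8: { [L → a f .] }  — reduce
  I9: { [L → D L .] }  — reduce
  I10: { [D → D a . /], [L → a . f] }  — shift
  I11: { [D → D a / .] }  — reduce
  I12: { [L → / c . c] }  — shift
  I13: { [L → / c c .] }  — reduce

Every state is either a pure shift/goto state or contains exactly one complete item and nothing to shift — no conflicts. The grammar is LR(0).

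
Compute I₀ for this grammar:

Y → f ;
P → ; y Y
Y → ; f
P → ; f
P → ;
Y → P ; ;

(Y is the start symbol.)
First, augment the grammar with Y' → Y
I₀ = CLOSURE({ [Y' → . Y] }):
  [Y' → . Y] has the dot before Y: add [Y → . f ;], [Y → . ; f], [Y → . P ; ;]
  [Y → . P ; ;] has the dot before P: add [P → . ; y Y], [P → . ; f], [P → . ;]
No further items can be added.

I₀ = { [P → . ; f], [P → . ; y Y], [P → . ;], [Y → . ; f], [Y → . P ; ;], [Y → . f ;], [Y' → . Y] }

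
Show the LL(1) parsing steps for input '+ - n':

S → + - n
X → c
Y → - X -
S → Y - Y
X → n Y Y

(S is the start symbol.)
LL(1) parsing maintains a stack (initially the start symbol over $) and the input. At each step: if the stack top is a terminal, match it against the current input token; if it is a non-terminal N, replace it with the RHS of M[N, lookahead] (the unique production whose predict set contains the lookahead).

Stack is shown with the top on the left.

Stack    Input    Action
------------------------
S $      + - n $  output S → + - n
+ - n $  + - n $  match '+'
- n $    - n $    match '-'
n $      n $      match 'n'
$        $        accept

The string is accepted.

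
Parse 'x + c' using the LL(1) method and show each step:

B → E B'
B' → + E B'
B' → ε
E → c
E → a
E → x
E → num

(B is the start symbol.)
LL(1) parsing maintains a stack (initially the start symbol over $) and the input. At each step: if the stack top is a terminal, match it against the current input token; if it is a non-terminal N, replace it with the RHS of M[N, lookahead] (the unique production whose predict set contains the lookahead).

Stack is shown with the top on the left.

Stack     Input    Action
-------------------------
B $       x + c $  output B → E B'
E B' $    x + c $  output E → x
x B' $    x + c $  match 'x'
B' $      + c $    output B' → + E B'
+ E B' $  + c $    match '+'
E B' $    c $      output E → c
c B' $    c $      match 'c'
B' $      $        output B' → ε
$         $        accept

The string is accepted.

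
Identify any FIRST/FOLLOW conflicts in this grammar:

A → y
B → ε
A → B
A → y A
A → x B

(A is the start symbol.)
No FIRST/FOLLOW conflicts.

Nullable non-terminals: A, B.
FIRST sets used below: FIRST(B) = { ε }

A: nullable alternative(s) A → B; FOLLOW(A) = { $ }
  A → y: FIRST \ {ε} = { 'y' } — disjoint from FOLLOW(A)
  A → B: FIRST \ {ε} = { } — this is the only nullable alternative, skip
  A → y A: FIRST \ {ε} = { 'y' } — disjoint from FOLLOW(A)
  A → x B: FIRST \ {ε} = { 'x' } — disjoint from FOLLOW(A)
B has a nullable alternative but only one production, so nothing to check.

No FIRST/FOLLOW conflicts found.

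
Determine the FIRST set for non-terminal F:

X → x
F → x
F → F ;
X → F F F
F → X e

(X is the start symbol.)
{ 'x' }

FIRST sets of the other non-terminals involved (by the same procedure, iterated to a fixed point):
  FIRST(X) = { 'x' }

From F → x:
  - x is a terminal: add 'x' and stop
From F → F ;:
  - F is the symbol being defined: contributes nothing new
    F is not nullable, so stop
From F → X e:
  - X is a non-terminal: add FIRST(X) \ {ε} = { 'x' }
    X is not nullable, so stop

Collecting: FIRST(F) = { 'x' }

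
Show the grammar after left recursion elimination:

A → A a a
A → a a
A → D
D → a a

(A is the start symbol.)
A is directly left-recursive. The standard transformation for
  A → A α₁ | ... | A α_m | β₁ | ... | β_n
is
  A  → β₁ A' | ... | β_n A'
  A' → α₁ A' | ... | α_m A' | ε

A → a a becomes A → a a A'
A → D becomes A → D A'
A → A a a becomes A' → a a A'
Add A' → ε

Productions for other non-terminals are unchanged:
  D → a a

Resulting grammar:
A → a a A'
A → D A'
A' → a a A'
A' → ε
D → a a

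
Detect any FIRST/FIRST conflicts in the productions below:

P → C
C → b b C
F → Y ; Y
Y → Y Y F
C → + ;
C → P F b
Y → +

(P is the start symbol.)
A FIRST/FIRST conflict occurs when two productions N → α and N → β for the same non-terminal have FIRST(α) ∩ FIRST(β) ≠ ∅ (with ε ∈ FIRST of a nullable right-hand side, so two nullable alternatives also conflict).

FIRST sets of the non-terminals at (or reachable through a nullable prefix from) the front of some alternative:
  FIRST(P) = { '+', 'b' }
  FIRST(Y) = { '+' }

Productions for C:
  C → b b C: FIRST = { 'b' }
  C → + ;: FIRST = { '+' }
  C → P F b: FIRST = { '+', 'b' }
Productions for Y:
  Y → Y Y F: FIRST = { '+' }
  Y → +: FIRST = { '+' }
P, F have only one production, so no FIRST/FIRST conflict is possible there.

Conflict for C: C → b b C and C → P F b
  Overlap: { 'b' }
Conflict for C: C → + ; and C → P F b
  Overlap: { '+' }
Conflict for Y: Y → Y Y F and Y → +
  Overlap: { '+' }

Answer: Yes. C → b b C / C → P F b on { 'b' }; C → '+' ';' / C → P F b on { '+' }; Y → Y Y F / Y → '+' on { '+' }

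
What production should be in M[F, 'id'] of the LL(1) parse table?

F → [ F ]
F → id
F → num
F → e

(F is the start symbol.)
To find M[F, 'id'], we find productions for F where 'id' is in the predict set (PREDICT(N → α) = (FIRST(α) \ {ε}) ∪ (FOLLOW(N) if α ⇒* ε)).

F → [ F ]: PREDICT = { '[' }
F → id: PREDICT = { 'id' }
  'id' is in predict set, so this production goes in M[F, 'id']
F → num: PREDICT = { 'num' }
F → e: PREDICT = { 'e' }

M[F, 'id'] = F → id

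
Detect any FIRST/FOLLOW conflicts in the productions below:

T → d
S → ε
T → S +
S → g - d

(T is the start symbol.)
No FIRST/FOLLOW conflicts.

A FIRST/FOLLOW conflict occurs when a non-terminal N has a nullable alternative N → β (β ⇒* ε) and another alternative N → α with FIRST(α) ∩ FOLLOW(N) ≠ ∅: on such a lookahead the parser cannot decide between expanding α and letting N vanish via β.

Nullable non-terminals: S.

S: nullable alternative(s) S → ε; FOLLOW(S) = { '+' }
  S → ε: FIRST \ {ε} = { } — this is the only nullable alternative, skip
  S → g - d: FIRST \ {ε} = { 'g' } — disjoint from FOLLOW(S)

T has no nullable alternative, so no FIRST/FOLLOW check is needed there.

No FIRST/FOLLOW conflicts found.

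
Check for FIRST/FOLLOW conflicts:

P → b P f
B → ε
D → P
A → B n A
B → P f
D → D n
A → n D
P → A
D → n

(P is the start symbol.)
A FIRST/FOLLOW conflict occurs when a non-terminal N has a nullable alternative N → β (β ⇒* ε) and another alternative N → α with FIRST(α) ∩ FOLLOW(N) ≠ ∅: on such a lookahead the parser cannot decide between expanding α and letting N vanish via β.

Nullable non-terminals: B.
FIRST sets used below: FIRST(P) = { 'b', 'n' }

B: nullable alternative(s) B → ε; FOLLOW(B) = { 'n' }
  B → ε: FIRST \ {ε} = { } — this is the only nullable alternative, skip
  B → P f: FIRST \ {ε} = { 'b', 'n' } — overlaps FOLLOW(B) on { 'n' }: CONFLICT

A, D, P have no nullable alternative, so no FIRST/FOLLOW check is needed there.

So the grammar has 1 FIRST/FOLLOW conflict (marked CONFLICT above).

Answer: Yes. B → P f with FOLLOW(B) on { 'n' }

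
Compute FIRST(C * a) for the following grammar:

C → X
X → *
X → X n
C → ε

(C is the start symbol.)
{ '*' }

FIRST sets of the non-terminals involved (from the grammar, by fixed-point iteration):
  FIRST(C) = { '*', ε }

To compute FIRST(C * a), process the symbols left to right:
Symbol C is a non-terminal. Add FIRST(C) \ {ε} = { '*' }
C is nullable (ε ∈ FIRST(C)), continue to the next symbol.
Symbol * is a terminal. Add '*' and stop.
FIRST(C * a) = { '*' }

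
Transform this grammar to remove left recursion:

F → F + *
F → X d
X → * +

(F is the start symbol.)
F → X d F'
F' → + * F'
F' → ε
X → * +

F is directly left-recursive. The standard transformation for
  A → A α₁ | ... | A α_m | β₁ | ... | β_n
is
  A  → β₁ A' | ... | β_n A'
  A' → α₁ A' | ... | α_m A' | ε

F → X d becomes F → X d F'
F → F + * becomes F' → + * F'
Add F' → ε

Productions for other non-terminals are unchanged:
  X → * +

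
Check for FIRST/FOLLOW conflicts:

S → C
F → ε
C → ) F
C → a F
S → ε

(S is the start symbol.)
A FIRST/FOLLOW conflict occurs when a non-terminal N has a nullable alternative N → β (β ⇒* ε) and another alternative N → α with FIRST(α) ∩ FOLLOW(N) ≠ ∅: on such a lookahead the parser cannot decide between expanding α and letting N vanish via β.

Nullable non-terminals: F, S.
FIRST sets used below: FIRST(C) = { ')', 'a' }
F has a nullable alternative but only one production, so nothing to check.

S: nullable alternative(s) S → ε; FOLLOW(S) = { $ }
  S → C: FIRST \ {ε} = { ')', 'a' } — disjoint from FOLLOW(S)
  S → ε: FIRST \ {ε} = { } — this is the only nullable alternative, skip

C has no nullable alternative, so no FIRST/FOLLOW check is needed there.

No FIRST/FOLLOW conflicts found.

Answer: No FIRST/FOLLOW conflicts.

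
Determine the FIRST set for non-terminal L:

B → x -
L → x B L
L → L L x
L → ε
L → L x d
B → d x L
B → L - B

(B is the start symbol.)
To compute FIRST(L), examine every production with L on the left-hand side, reading each right-hand side left to right until a non-nullable symbol is reached.

From L → x B L:
  - x is a terminal: add 'x' and stop
From L → L L x:
  - L is the symbol being defined: contributes nothing new
    L is nullable, so continue to the next symbol
  - L is the symbol being defined: contributes nothing new
    L is nullable, so continue to the next symbol
  - x is a terminal: add 'x' and stop
From L → ε:
  - ε-production, so ε ∈ FIRST(L)
From L → L x d:
  - L is the symbol being defined: contributes nothing new
    L is nullable, so continue to the next symbol
  - x is a terminal: add 'x' and stop

Collecting: FIRST(L) = { 'x', ε }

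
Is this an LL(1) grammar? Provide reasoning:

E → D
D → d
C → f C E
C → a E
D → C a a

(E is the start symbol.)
Yes, the grammar is LL(1).

A grammar is LL(1) if for each non-terminal N with multiple productions, the predict sets of those productions are pairwise disjoint, where PREDICT(N → α) = (FIRST(α) \ {ε}) ∪ (FOLLOW(N) if α ⇒* ε).

Relevant sets:
  FIRST(C) = { 'a', 'f' }

For D:
  PREDICT(D → d) = { 'd' }
  PREDICT(D → C a a) = { 'a', 'f' }
For C:
  PREDICT(C → f C E) = { 'f' }
  PREDICT(C → a E) = { 'a' }
E has a single production, so nothing to check there.

All predict sets are disjoint. The grammar IS LL(1).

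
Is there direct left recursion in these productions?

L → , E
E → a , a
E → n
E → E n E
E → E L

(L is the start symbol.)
Yes, E is left-recursive

Direct left recursion occurs when N → N α for some non-terminal N (the right-hand side begins with the left-hand side itself).

L → , E: starts with ','
E → a , a: starts with a
E → n: starts with n
E → E n E: LEFT RECURSIVE (starts with E)
E → E L: LEFT RECURSIVE (starts with E)

The grammar has direct left recursion on: E.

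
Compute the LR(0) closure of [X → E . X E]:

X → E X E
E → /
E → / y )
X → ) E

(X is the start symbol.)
{ [E → . / y )], [E → . /], [X → . ) E], [X → . E X E], [X → E . X E] }

Start with: [X → E . X E]
  [X → E . X E] has the dot before X: add [X → . E X E], [X → . ) E]
  [X → . E X E] has the dot before E: add [E → . /], [E → . / y )]
No further items can be added.

CLOSURE = { [E → . / y )], [E → . /], [X → . ) E], [X → . E X E], [X → E . X E] }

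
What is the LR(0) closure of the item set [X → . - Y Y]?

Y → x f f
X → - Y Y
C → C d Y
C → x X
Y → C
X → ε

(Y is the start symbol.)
{ [X → . - Y Y] }

To compute CLOSURE, for each item [A → α.Bβ] where B is a non-terminal, add [B → .γ] for all productions B → γ; repeat for the newly added items until nothing changes.

Start with: [X → . - Y Y]
The dot precedes the terminal '-', so nothing is added.

CLOSURE = { [X → . - Y Y] }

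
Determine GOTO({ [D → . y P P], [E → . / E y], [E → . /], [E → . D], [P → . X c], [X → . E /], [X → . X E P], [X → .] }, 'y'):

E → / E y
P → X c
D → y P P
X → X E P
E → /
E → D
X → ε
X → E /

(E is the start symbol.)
GOTO(I, 'y') = CLOSURE({ [A → αX.β] : [A → α.Xβ] ∈ I, X = 'y' })

Items with dot before 'y', with the dot advanced:
  [D → . y P P] → [D → y . P P]
Closure of the advanced items:
  [D → y . P P] has the dot before P: add [P → . X c]
  [P → . X c] has the dot before X: add [X → . X E P], [X → .], [X → . E /]
  [X → . E /] has the dot before E: add [E → . / E y], [E → . /], [E → . D]
  [E → . D] has the dot before D: add [D → . y P P]

GOTO = { [D → . y P P], [D → y . P P], [E → . / E y], [E → . /], [E → . D], [P → . X c], [X → . E /], [X → . X E P], [X → .] }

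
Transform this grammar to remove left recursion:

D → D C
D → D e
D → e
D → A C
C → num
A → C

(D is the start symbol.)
D is directly left-recursive. The standard transformation for
  A → A α₁ | ... | A α_m | β₁ | ... | β_n
is
  A  → β₁ A' | ... | β_n A'
  A' → α₁ A' | ... | α_m A' | ε

D → e becomes D → e D'
D → A C becomes D → A C D'
D → D C becomes D' → C D'
D → D e becomes D' → e D'
Add D' → ε

Productions for other non-terminals are unchanged:
  C → num
  A → C

Resulting grammar:
D → e D'
D → A C D'
D' → C D'
D' → e D'
D' → ε
C → num
A → C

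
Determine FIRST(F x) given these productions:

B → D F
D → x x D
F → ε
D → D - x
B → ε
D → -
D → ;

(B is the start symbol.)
FIRST sets of the non-terminals involved (from the grammar, by fixed-point iteration):
  FIRST(F) = { ε }

To compute FIRST(F x), process the symbols left to right:
Symbol F is a non-terminal. Add FIRST(F) \ {ε} = { }
F is nullable (ε ∈ FIRST(F)), continue to the next symbol.
Symbol x is a terminal. Add 'x' and stop.
FIRST(F x) = { 'x' }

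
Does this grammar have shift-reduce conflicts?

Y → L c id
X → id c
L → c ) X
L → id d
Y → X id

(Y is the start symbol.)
No shift-reduce conflicts

Augment with Y' → Y and build the canonical LR(0) collection (I0 = CLOSURE({[Y' → . Y]}), then GOTO on every symbol after a dot until no new states appear). It has 14 states:
  I0: { [L → . c ) X], [L → . id d], [X → . id c], [Y → . L c id], [Y → . X id], [Y' → . Y] }  — shift
  I1: { [Y → L . c id] }  — shift
  I2: { [Y → X . id] }  — shift
  I3: { [Y' → Y .] }  — accept
  I4: { [L → c . ) X] }  — shift
  I5: { [L → id . d], [X → id . c] }  — shift
  I6: { [X → id c .] }  — reduce
  I7: { [L → id d .] }  — reduce
  I8: { [L → c ) . X], [X → . id c] }  — shift
  I9: { [L → c ) X .] }  — reduce
  I10: { [X → id . c] }  — shift
  I11: { [Y → X id .] }  — reduce
  I12: { [Y → L c . id] }  — shift
  I13: { [Y → L c id .] }  — reduce

No state contains both a complete item and a shift item.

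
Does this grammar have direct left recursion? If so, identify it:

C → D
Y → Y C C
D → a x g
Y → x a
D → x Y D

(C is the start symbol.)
Yes, Y is left-recursive

Direct left recursion occurs when N → N α for some non-terminal N (the right-hand side begins with the left-hand side itself).

C → D: starts with D
Y → Y C C: LEFT RECURSIVE (starts with Y)
D → a x g: starts with a
Y → x a: starts with x
D → x Y D: starts with x

The grammar has direct left recursion on: Y.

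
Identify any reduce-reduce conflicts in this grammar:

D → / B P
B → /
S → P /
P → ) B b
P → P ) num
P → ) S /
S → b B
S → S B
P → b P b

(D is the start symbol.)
Yes — I17: [B → / .] vs [P → ) S / .]

A reduce-reduce conflict occurs when an LR(0) state has two complete items [A → α .] and [B → β .] — both call for a reduction, and with no lookahead the parser cannot choose between them.

Augment with D' → D and build the canonical LR(0) collection (I0 = CLOSURE({[D' → . D]}), then GOTO on every symbol after a dot until no new states appear). It has 21 states:
  I0: { [D → . / B P], [D' → . D] }  — shift
  I1: { [B → . /], [D → / . B P] }  — shift
  I2: { [D' → D .] }  — accept
  I3: { [B → / .] }  — reduce
  I4: { [D → / B . P], [P → . ) B b], [P → . ) S /], [P → . P ) num], [P → . b P b] }  — shift
  I5: { [B → . /], [P → ) . B b], [P → ) . S /], [P → . ) B b], [P → . ) S /], [P → . P ) num], [P → . b P b], [S → . P /], [S → . S B], [S → . b B] }  — shift
  I6: { [D → / B P .], [P → P . ) num] }  — shift, reduce
  I7: { [P → . ) B b], [P → . ) S /], [P → . P ) num], [P → . b P b], [P → b . P b] }  — shift
  I8: { [P → P . ) num], [P → b P . b] }  — shift
  I9: { [P → P ) . num] }  — shift
  I10: { [P → b P b .] }  — reduce
  I11: { [P → P ) num .] }  — reduce
  I12: { [P → ) B . b] }  — shift
  I13: { [P → P . ) num], [S → P . /] }  — shift
  I14: { [B → . /], [P → ) S . /], [S → S . B] }  — shift
  I15: { [B → . /], [P → . ) B b], [P → . ) S /], [P → . P ) num], [P → . b P b], [P → b . P b], [S → b . B] }  — shift
  I16: { [S → b B .] }  — reduce
  I17: { [B → / .], [P → ) S / .] }  — 2 reduces
  I18: { [S → S B .] }  — reduce
  I19: { [S → P / .] }  — reduce
  I20: { [P → ) B b .] }  — reduce

I17 contains complete items [B → / .], [P → ) S / .] — reduce-reduce conflict.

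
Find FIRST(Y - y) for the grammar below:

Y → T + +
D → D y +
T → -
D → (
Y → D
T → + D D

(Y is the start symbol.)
FIRST sets of the non-terminals involved (from the grammar, by fixed-point iteration):
  FIRST(Y) = { '(', '+', '-' }

To compute FIRST(Y - y), process the symbols left to right:
Symbol Y is a non-terminal. Add FIRST(Y) \ {ε} = { '(', '+', '-' }
Y is not nullable (ε ∉ FIRST(Y)), so stop here.
FIRST(Y - y) = { '(', '+', '-' }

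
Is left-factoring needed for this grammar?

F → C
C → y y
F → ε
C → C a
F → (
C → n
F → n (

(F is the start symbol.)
No, left-factoring is not needed

Left-factoring is needed when two productions for the same non-terminal
share a common prefix on the right-hand side.

Productions for F:
  F → C
  F → ε
  F → (
  F → n (
Productions for C:
  C → y y
  C → C a
  C → n

No common prefixes found.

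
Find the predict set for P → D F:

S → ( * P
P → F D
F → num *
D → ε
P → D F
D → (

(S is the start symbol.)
{ '(', 'num' }

PREDICT(P → D F) = (FIRST(RHS) \ {ε}) ∪ (FOLLOW(P) if ε ∈ FIRST(RHS), i.e. RHS ⇒* ε)
FIRST(D) = { '(', ε }
FIRST(F) = { 'num' }
FIRST(D F) = { '(', 'num' }
ε ∉ FIRST(D F), so FOLLOW(P) is not added.
PREDICT(P → D F) = { '(', 'num' }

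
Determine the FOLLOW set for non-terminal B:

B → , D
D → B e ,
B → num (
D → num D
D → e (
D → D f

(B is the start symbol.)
{ $, 'e' }

B is the start symbol, so $ ∈ FOLLOW(B).
In D → B e ,: B is followed by e ',', add FIRST(e ',') \ {ε} = { 'e' }

Taking the union: FOLLOW(B) = { $, 'e' }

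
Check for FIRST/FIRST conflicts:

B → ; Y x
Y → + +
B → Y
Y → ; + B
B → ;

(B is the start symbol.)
Yes. B → ';' Y x / B → Y on { ';' }; B → ';' Y x / B → ';' on { ';' }; B → Y / B → ';' on { ';' }

A FIRST/FIRST conflict occurs when two productions N → α and N → β for the same non-terminal have FIRST(α) ∩ FIRST(β) ≠ ∅ (with ε ∈ FIRST of a nullable right-hand side, so two nullable alternatives also conflict).

FIRST sets of the non-terminals at (or reachable through a nullable prefix from) the front of some alternative:
  FIRST(Y) = { '+', ';' }

Productions for B:
  B → ; Y x: FIRST = { ';' }
  B → Y: FIRST = { '+', ';' }
  B → ;: FIRST = { ';' }
Productions for Y:
  Y → + +: FIRST = { '+' }
  Y → ; + B: FIRST = { ';' }

Conflict for B: B → ; Y x and B → Y
  Overlap: { ';' }
Conflict for B: B → ; Y x and B → ;
  Overlap: { ';' }
Conflict for B: B → Y and B → ;
  Overlap: { ';' }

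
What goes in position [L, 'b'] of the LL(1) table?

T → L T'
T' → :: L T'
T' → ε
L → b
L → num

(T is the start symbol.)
To find M[L, 'b'], we find productions for L where 'b' is in the predict set (PREDICT(N → α) = (FIRST(α) \ {ε}) ∪ (FOLLOW(N) if α ⇒* ε)).

L → b: PREDICT = { 'b' }
  'b' is in predict set, so this production goes in M[L, 'b']
L → num: PREDICT = { 'num' }

M[L, 'b'] = L → b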